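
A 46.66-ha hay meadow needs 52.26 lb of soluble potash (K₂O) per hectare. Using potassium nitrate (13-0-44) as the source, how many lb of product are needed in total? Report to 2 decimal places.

5541.94 lb

Product per hectare = 52.26 / 44% = 118.773 lb.
Total product = 118.773 × 46.66 = 5541.935 lb.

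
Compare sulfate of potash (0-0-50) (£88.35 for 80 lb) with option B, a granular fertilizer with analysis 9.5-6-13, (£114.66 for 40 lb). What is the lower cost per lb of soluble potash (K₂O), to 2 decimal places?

£2.21 per lb K₂O (sulfate of potash)

sulfate of potash: K₂O per bag = 80 × 50% = 40 lb; cost = 88.35 / 40 = £2.2087/lb K₂O.
option B: K₂O per bag = 40 × 13% = 5.2 lb; cost = 114.66 / 5.2 = £22.0500/lb K₂O.
sulfate of potash is cheaper.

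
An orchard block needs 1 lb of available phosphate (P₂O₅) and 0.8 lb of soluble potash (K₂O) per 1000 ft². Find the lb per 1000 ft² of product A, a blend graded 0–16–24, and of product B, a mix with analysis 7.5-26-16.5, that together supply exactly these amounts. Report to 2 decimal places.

Let a = lb of product A, b = lb of product B (per 1000 ft²).
P₂O₅: 0.16·a + 0.26·b = 1
K₂O: 0.24·a + 0.165·b = 0.8
From row1: a = (1 − 0.26·b) / 0.16.
Into row2: 0.24·(1 − 0.26·b)/0.16 + 0.165·b = 0.8 → b = 3.11111, a = 1.19444.

1.19 lb product A, 3.11 lb product B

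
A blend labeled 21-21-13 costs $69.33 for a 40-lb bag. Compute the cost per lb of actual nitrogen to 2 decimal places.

N in bag = 40 × 21% = 8.4 lb.
Cost per lb N = $69.33 / 8.4 = $8.2536.

$8.25 per lb N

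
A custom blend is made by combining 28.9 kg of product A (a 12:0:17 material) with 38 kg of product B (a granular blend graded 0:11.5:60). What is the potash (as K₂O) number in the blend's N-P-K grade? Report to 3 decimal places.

41.425% K₂O

Total mass = 28.9 + 38 = 66.9 kg.
K₂O mass = 17%×28.9 + 60%×38 = 27.713 kg.
% K₂O = 27.713 / 66.9 = 41.4245%.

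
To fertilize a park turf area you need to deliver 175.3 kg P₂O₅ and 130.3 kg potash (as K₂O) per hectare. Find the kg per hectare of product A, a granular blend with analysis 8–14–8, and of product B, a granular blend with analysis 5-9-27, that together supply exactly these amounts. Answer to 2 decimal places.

1163.53 kg product A, 137.84 kg product B

Let a = kg of product A, b = kg of product B (per hectare).
P₂O₅: 0.14·a + 0.09·b = 175.3
K₂O: 0.08·a + 0.27·b = 130.3
From row1: a = (175.3 − 0.09·b) / 0.14.
Into row2: 0.08·(175.3 − 0.09·b)/0.14 + 0.27·b = 130.3 → b = 137.843, a = 1163.529.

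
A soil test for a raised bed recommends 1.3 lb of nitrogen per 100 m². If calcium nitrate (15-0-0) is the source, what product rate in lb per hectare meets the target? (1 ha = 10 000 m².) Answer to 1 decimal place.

866.7 lb of product per hectare

Product per 100 m² = 1.3 / 15% = 8.66667 lb.
Convert to per hectare: 8.66667 × 100 = 866.667 lb.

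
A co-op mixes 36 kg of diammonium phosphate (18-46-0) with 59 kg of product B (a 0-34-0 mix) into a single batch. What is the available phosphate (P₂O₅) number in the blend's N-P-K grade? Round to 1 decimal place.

38.5% P₂O₅

Total mass = 36 + 59 = 95 kg.
P₂O₅ mass = 46%×36 + 34%×59 = 36.62 kg.
% P₂O₅ = 36.62 / 95 = 38.5474%.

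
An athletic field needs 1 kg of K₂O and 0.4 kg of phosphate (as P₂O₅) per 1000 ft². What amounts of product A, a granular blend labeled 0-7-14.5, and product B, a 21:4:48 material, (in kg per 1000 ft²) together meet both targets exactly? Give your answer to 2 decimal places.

5.47 kg product A, 0.43 kg product B

Per-1000 ft² balance (a = product A, b = product B):
K₂O: 0.145·a + 0.48·b = 1
P₂O₅: 0.07·a + 0.04·b = 0.4
Eliminate a: (row1) − 0.145/0.07·(row2) → 0.397143·b = 0.171429, so b = 0.431655.
Back-substitute: a = (1 − 0.48·0.431655) / 0.145 = 5.46763.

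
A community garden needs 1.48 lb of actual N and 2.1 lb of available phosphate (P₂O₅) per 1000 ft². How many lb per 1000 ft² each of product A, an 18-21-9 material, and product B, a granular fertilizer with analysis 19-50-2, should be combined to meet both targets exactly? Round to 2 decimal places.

Let a = lb of product A, b = lb of product B (per 1000 ft²).
N: 0.18·a + 0.19·b = 1.48
P₂O₅: 0.21·a + 0.5·b = 2.1
Eliminate a: (row1) − 0.18/0.21·(row2) → -0.238571·b = -0.32, so b = 1.34132.
Back-substitute: a = (1.48 − 0.19·1.34132) / 0.18 = 6.80639.

6.81 lb product A, 1.34 lb product B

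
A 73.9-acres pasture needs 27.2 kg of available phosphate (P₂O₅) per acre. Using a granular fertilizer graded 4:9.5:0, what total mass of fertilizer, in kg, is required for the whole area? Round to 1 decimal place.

Product per acre = 27.2 / 9.5% = 286.316 kg.
Total product = 286.316 × 73.9 = 21158.74 kg.

21158.7 kg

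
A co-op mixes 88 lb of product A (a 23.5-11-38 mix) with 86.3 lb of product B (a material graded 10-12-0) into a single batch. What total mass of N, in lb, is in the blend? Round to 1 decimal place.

N mass = 23.5%×88 + 10%×86.3 = 29.31 lb.

29.3 lb N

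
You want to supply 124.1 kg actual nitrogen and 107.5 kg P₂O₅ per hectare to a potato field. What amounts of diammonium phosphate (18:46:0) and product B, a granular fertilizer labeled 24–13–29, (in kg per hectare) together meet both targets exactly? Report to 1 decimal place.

111.1 kg diammonium phosphate, 433.7 kg product B

Per-hectare balance (a = diammonium phosphate, b = product B):
N: 0.18·a + 0.24·b = 124.1
P₂O₅: 0.46·a + 0.13·b = 107.5
Solving simultaneously: a = 111.115, b = 433.747.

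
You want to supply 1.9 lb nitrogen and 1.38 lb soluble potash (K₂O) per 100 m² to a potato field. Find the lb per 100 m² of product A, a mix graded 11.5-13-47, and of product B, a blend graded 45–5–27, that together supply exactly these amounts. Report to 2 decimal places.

0.60 lb product A, 4.07 lb product B

Let a = lb of product A, b = lb of product B (per 100 m²).
N: 0.115·a + 0.45·b = 1.9
K₂O: 0.47·a + 0.27·b = 1.38
From row1: a = (1.9 − 0.45·b) / 0.115.
Into row2: 0.47·(1.9 − 0.45·b)/0.115 + 0.27·b = 1.38 → b = 4.06927, a = 0.598504.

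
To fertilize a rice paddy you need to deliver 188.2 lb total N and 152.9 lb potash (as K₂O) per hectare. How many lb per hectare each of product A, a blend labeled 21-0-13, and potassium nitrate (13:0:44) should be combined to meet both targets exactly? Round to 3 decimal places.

Let a = lb of product A, b = lb of potassium nitrate (per hectare).
N: 0.21·a + 0.13·b = 188.2
K₂O: 0.13·a + 0.44·b = 152.9
Eliminate b: (row1) − 0.13/0.44·(row2) → 0.171591·a = 143.025, so a = 833.5232.
Then b = (152.9 − 0.13·833.5232) / 0.44 = 101.2318.

833.523 lb product A, 101.232 lb potassium nitrate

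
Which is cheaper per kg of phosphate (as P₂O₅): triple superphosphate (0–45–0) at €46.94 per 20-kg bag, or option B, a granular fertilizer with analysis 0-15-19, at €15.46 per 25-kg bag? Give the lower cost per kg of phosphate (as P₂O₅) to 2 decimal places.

€4.12 per kg P₂O₅ (option B)

triple superphosphate: P₂O₅ per bag = 20 × 45% = 9 kg; cost = 46.94 / 9 = €5.2156/kg P₂O₅.
option B: P₂O₅ per bag = 25 × 15% = 3.75 kg; cost = 15.46 / 3.75 = €4.1227/kg P₂O₅.
option B is cheaper.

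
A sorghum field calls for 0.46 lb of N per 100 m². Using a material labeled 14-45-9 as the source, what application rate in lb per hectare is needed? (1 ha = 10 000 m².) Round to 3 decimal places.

328.571 lb of product per hectare

Product per 100 m² = 0.46 / 14% = 3.28571 lb.
Convert to per hectare: 3.28571 × 100 = 328.5714 lb.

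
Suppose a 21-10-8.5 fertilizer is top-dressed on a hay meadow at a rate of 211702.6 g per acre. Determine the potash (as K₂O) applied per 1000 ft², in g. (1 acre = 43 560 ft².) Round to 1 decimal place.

K₂O per acre = 211702.6 × 8.5% = 17994.7 g.
Convert to per 1000 ft²: 17994.7 × 0.0229568 = 413.102 g.

413.1 g K₂O per thousand sq ft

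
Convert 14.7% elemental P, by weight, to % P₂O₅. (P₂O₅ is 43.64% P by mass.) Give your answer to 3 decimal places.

33.685% P₂O₅

%P₂O₅ = 14.7 / 0.4364 = 33.6847%.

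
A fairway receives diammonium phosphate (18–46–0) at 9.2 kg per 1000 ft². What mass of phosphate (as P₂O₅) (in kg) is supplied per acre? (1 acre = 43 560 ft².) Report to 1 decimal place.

184.3 kg P₂O₅ per acre

P₂O₅ per 1000 ft² = 9.2 × 46% = 4.232 kg.
Convert to per acre: 4.232 × 43.56 = 184.346 kg.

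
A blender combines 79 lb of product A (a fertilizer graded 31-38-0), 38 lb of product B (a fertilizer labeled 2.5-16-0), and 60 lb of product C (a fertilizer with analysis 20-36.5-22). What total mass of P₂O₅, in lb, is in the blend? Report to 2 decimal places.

58.00 lb P₂O₅

P₂O₅ mass = 38%×79 + 16%×38 + 36.5%×60 = 58 lb.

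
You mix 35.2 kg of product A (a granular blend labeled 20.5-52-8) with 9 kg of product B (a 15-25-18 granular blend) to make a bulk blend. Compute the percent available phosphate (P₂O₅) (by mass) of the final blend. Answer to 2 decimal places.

Total mass = 35.2 + 9 = 44.2 kg.
P₂O₅ mass = 52%×35.2 + 25%×9 = 20.554 kg.
% P₂O₅ = 20.554 / 44.2 = 46.5023%.

46.50% P₂O₅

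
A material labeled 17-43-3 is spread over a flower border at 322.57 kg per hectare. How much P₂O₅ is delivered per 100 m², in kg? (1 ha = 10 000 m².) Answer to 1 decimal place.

1.4 kg P₂O₅ per hundred sq m

P₂O₅ per hectare = 322.57 × 43% = 138.705 kg.
Convert to per 100 m²: 138.705 × 0.01 = 1.38705 kg.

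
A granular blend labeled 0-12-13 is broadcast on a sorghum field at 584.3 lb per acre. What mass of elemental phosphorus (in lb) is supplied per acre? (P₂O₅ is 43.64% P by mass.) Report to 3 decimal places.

30.599 lb P per acre

P₂O₅ per acre = 584.3 × 12% = 70.116 lb.
Elemental P = 70.116 × 0.4364 = 30.5986 lb per acre.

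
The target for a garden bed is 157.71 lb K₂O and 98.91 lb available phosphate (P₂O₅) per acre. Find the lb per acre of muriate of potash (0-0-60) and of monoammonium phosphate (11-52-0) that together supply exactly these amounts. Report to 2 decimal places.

Per-acre balance (a = muriate of potash, b = monoammonium phosphate):
K₂O: 0.6·a + 0·b = 157.71
P₂O₅: 0·a + 0.52·b = 98.91
Solving simultaneously: a = 262.85, b = 190.212.

262.85 lb muriate of potash, 190.21 lb monoammonium phosphate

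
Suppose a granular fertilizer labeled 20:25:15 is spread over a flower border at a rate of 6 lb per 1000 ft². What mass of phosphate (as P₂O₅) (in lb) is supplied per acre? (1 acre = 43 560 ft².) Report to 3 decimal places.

65.340 lb P₂O₅ per acre

P₂O₅ per 1000 ft² = 6 × 25% = 1.5 lb.
Convert to per acre: 1.5 × 43.56 = 65.34 lb.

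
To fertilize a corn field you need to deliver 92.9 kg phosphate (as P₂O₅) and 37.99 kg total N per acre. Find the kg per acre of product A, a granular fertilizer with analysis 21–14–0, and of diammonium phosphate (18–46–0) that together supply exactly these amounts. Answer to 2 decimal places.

Per-acre balance (a = product A, b = diammonium phosphate):
P₂O₅: 0.14·a + 0.46·b = 92.9
N: 0.21·a + 0.18·b = 37.99
Solving simultaneously: a = 10.5518, b = 198.745.

10.55 kg product A, 198.75 kg diammonium phosphate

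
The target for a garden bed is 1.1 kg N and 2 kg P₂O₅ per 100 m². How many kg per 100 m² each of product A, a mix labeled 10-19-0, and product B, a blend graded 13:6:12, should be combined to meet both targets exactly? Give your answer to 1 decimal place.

Let a = kg of product A, b = kg of product B (per 100 m²).
N: 0.1·a + 0.13·b = 1.1
P₂O₅: 0.19·a + 0.06·b = 2
From row1: a = (1.1 − 0.13·b) / 0.1.
Into row2: 0.19·(1.1 − 0.13·b)/0.1 + 0.06·b = 2 → b = 0.481283, a = 10.3743.

10.4 kg product A, 0.5 kg product B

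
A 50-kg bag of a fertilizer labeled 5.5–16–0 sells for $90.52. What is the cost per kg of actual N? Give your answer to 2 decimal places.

N in bag = 50 × 5.5% = 2.75 kg.
Cost per kg N = $90.52 / 2.75 = $32.9164.

$32.92 per kg N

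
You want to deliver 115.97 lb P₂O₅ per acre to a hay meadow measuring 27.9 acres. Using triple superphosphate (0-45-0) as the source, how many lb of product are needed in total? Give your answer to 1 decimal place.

Product per acre = 115.97 / 45% = 257.711 lb.
Total product = 257.711 × 27.9 = 7190.14 lb.

7190.1 lb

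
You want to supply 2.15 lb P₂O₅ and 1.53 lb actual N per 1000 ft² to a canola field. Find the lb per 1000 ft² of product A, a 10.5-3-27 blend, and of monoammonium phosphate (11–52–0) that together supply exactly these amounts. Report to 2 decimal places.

Let a = lb of product A, b = lb of monoammonium phosphate (per 1000 ft²).
P₂O₅: 0.03·a + 0.52·b = 2.15
N: 0.105·a + 0.11·b = 1.53
Solving simultaneously: a = 10.8986, b = 3.50585.

10.90 lb product A, 3.51 lb monoammonium phosphate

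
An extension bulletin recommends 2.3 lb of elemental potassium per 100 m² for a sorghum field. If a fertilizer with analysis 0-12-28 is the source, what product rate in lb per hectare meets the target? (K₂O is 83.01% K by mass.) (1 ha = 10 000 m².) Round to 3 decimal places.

As K₂O: 2.3 / 0.8301 = 2.77075 lb per 100 m².
Product per 100 m² = 2.77075 / 28% = 9.89554 lb.
Convert to per hectare: 9.89554 × 100 = 989.5538 lb.

989.554 lb of product per hectare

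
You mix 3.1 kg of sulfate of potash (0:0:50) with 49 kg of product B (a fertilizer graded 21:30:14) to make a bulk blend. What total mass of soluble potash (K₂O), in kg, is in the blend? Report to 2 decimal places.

8.41 kg K₂O

K₂O mass = 50%×3.1 + 14%×49 = 8.41 kg.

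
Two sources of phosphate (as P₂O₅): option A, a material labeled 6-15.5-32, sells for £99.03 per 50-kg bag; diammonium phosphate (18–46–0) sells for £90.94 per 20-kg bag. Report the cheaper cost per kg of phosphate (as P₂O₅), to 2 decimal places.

option A: P₂O₅ per bag = 50 × 15.5% = 7.75 kg; cost = 99.03 / 7.75 = £12.7781/kg P₂O₅.
diammonium phosphate: P₂O₅ per bag = 20 × 46% = 9.2 kg; cost = 90.94 / 9.2 = £9.8848/kg P₂O₅.
diammonium phosphate is cheaper.

£9.88 per kg P₂O₅ (diammonium phosphate)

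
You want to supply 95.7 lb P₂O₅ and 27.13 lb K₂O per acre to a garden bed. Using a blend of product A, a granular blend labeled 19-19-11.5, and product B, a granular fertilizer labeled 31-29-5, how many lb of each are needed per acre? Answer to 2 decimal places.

129.25 lb product A, 245.32 lb product B

Per-acre balance (a = product A, b = product B):
P₂O₅: 0.19·a + 0.29·b = 95.7
K₂O: 0.115·a + 0.05·b = 27.13
Eliminate b: (row1) − 0.29/0.05·(row2) → -0.477·a = -61.654, so a = 129.254.
Then b = (27.13 − 0.115·129.254) / 0.05 = 245.317.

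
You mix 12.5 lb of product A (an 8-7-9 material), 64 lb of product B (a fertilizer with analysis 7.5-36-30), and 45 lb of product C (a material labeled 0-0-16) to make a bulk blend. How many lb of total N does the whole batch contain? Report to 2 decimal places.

5.80 lb N

N mass = 8%×12.5 + 7.5%×64 + 0%×45 = 5.8 lb.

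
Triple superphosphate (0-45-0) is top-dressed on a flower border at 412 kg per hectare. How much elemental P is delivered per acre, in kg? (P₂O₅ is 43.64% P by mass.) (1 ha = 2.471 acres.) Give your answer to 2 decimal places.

P₂O₅ per hectare = 412 × 45% = 185.4 kg.
Elemental P = 185.4 × 0.4364 = 80.9086 kg per hectare.
Convert to per acre: 80.9086 × 0.404694 = 32.7432 kg.

32.74 kg P per acre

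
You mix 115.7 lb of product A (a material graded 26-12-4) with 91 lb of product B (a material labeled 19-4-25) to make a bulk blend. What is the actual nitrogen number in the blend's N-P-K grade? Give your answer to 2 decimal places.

22.92% N

Total mass = 115.7 + 91 = 206.7 lb.
N mass = 26%×115.7 + 19%×91 = 47.372 lb.
% N = 47.372 / 206.7 = 22.9182%.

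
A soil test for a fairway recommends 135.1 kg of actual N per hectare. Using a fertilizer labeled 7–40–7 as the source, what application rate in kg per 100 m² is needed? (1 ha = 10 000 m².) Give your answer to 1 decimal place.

19.3 kg of product per hundred sq m

Product per hectare = 135.1 / 7% = 1930 kg.
Convert to per 100 m²: 1930 × 0.01 = 19.3 kg.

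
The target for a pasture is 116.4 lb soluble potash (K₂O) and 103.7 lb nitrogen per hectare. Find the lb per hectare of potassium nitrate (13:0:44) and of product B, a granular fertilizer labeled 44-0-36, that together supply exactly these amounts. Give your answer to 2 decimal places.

Let a = lb of potassium nitrate, b = lb of product B (per hectare).
K₂O: 0.44·a + 0.36·b = 116.4
N: 0.13·a + 0.44·b = 103.7
Eliminate b: (row1) − 0.36/0.44·(row2) → 0.333636·a = 31.5545, so a = 94.5777.
Then b = (103.7 − 0.13·94.5777) / 0.44 = 207.738.

94.58 lb potassium nitrate, 207.74 lb product B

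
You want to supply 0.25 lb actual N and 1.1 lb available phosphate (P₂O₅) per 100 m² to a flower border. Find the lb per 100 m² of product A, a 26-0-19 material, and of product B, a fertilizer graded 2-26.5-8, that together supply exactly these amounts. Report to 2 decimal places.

Let a = lb of product A, b = lb of product B (per 100 m²).
N: 0.26·a + 0.02·b = 0.25
P₂O₅: 0·a + 0.265·b = 1.1
Solving simultaneously: a = 0.642235, b = 4.15094.

0.64 lb product A, 4.15 lb product B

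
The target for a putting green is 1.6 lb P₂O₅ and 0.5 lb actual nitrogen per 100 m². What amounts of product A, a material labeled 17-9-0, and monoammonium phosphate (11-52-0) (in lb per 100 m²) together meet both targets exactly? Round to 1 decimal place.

1.1 lb product A, 2.9 lb monoammonium phosphate

Per-100 m² balance (a = product A, b = monoammonium phosphate):
P₂O₅: 0.09·a + 0.52·b = 1.6
N: 0.17·a + 0.11·b = 0.5
Eliminate b: (row1) − 0.52/0.11·(row2) → -0.713636·a = -0.763636, so a = 1.07006.
Then b = (0.5 − 0.17·1.07006) / 0.11 = 2.89172.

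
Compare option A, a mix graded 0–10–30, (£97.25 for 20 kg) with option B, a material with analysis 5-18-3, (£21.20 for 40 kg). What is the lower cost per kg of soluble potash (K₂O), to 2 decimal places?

£16.21 per kg K₂O (option A)

option A: K₂O per bag = 20 × 30% = 6 kg; cost = 97.25 / 6 = £16.2083/kg K₂O.
option B: K₂O per bag = 40 × 3% = 1.2 kg; cost = 21.20 / 1.2 = £17.6667/kg K₂O.
option A is cheaper.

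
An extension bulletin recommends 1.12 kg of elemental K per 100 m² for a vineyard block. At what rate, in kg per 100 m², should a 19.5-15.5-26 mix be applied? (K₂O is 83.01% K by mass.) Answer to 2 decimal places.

5.19 kg of product per hundred sq m

As K₂O: 1.12 / 0.8301 = 1.34924 kg per 100 m².
Product per 100 m² = 1.34924 / 26% = 5.18937 kg.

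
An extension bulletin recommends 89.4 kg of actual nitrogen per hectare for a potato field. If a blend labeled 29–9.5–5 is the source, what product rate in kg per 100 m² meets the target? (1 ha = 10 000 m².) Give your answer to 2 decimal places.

Product per hectare = 89.4 / 29% = 308.276 kg.
Convert to per 100 m²: 308.276 × 0.01 = 3.08276 kg.

3.08 kg of product per hundred sq m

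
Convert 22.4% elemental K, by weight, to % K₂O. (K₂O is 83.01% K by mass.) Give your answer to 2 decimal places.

%K₂O = 22.4 / 0.8301 = 26.9847%.

26.98% K₂O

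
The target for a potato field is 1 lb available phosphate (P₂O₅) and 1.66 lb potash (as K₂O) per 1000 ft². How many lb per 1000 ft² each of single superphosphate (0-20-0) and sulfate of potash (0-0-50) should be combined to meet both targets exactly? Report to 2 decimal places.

Let a = lb of single superphosphate, b = lb of sulfate of potash (per 1000 ft²).
P₂O₅: 0.2·a + 0·b = 1
K₂O: 0·a + 0.5·b = 1.66
Solving simultaneously: a = 5, b = 3.32.

5.00 lb single superphosphate, 3.32 lb sulfate of potash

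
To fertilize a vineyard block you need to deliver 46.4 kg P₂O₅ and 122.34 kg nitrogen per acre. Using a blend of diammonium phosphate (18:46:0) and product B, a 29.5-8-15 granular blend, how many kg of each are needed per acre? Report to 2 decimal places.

32.16 kg diammonium phosphate, 395.09 kg product B

With a, b = kg per acre of diammonium phosphate and product B:
P₂O₅: 0.46·a + 0.08·b = 46.4
N: 0.18·a + 0.295·b = 122.34
Eliminate a: (row1) − 0.46/0.18·(row2) → -0.673889·b = -266.247, so b = 395.0899.
Back-substitute: a = (46.4 − 0.08·395.0899) / 0.46 = 32.1583.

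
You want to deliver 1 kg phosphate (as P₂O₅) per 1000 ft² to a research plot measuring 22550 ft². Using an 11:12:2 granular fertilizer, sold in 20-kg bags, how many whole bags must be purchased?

Product per 1000 ft² = 1 / 12% = 8.33333 kg.
Total product = 8.33333 × 22550 / 1000 = 187.917 kg.
Bags = ⌈187.917 / 20⌉ = 10.

10 bags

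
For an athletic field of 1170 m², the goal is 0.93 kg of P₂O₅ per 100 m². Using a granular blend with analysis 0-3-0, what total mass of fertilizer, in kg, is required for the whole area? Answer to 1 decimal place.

Product per 100 m² = 0.93 / 3% = 31 kg.
Total product = 31 × 1170 / 100 = 362.7 kg.

362.7 kg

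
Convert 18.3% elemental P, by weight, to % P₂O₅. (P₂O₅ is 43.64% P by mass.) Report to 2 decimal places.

41.93% P₂O₅

%P₂O₅ = 18.3 / 0.4364 = 41.934%.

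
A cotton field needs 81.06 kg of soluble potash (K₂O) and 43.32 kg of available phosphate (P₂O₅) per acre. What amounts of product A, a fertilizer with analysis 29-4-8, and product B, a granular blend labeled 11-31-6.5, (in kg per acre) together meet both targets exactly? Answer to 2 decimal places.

Per-acre balance (a = product A, b = product B):
K₂O: 0.08·a + 0.065·b = 81.06
P₂O₅: 0.04·a + 0.31·b = 43.32
From row1: a = (81.06 − 0.065·b) / 0.08.
Into row2: 0.04·(81.06 − 0.065·b)/0.08 + 0.31·b = 43.32 → b = 10.0541, a = 1005.081.

1005.08 kg product A, 10.05 kg product B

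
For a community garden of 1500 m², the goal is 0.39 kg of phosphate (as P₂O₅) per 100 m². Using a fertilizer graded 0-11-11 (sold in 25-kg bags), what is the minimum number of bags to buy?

3 bags

Product per 100 m² = 0.39 / 11% = 3.54545 kg.
Total product = 3.54545 × 1500 / 100 = 53.1818 kg.
Bags = ⌈53.1818 / 25⌉ = 3.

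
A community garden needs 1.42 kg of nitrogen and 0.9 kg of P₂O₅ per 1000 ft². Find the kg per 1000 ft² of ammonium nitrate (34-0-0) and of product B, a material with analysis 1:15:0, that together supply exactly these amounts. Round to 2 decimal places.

Let a = kg of ammonium nitrate, b = kg of product B (per 1000 ft²).
N: 0.34·a + 0.01·b = 1.42
P₂O₅: 0·a + 0.15·b = 0.9
Solving simultaneously: a = 4, b = 6.

4.00 kg ammonium nitrate, 6.00 kg product B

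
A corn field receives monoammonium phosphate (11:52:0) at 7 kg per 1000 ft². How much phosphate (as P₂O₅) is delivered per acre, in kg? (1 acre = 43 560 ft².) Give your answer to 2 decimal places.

P₂O₅ per 1000 ft² = 7 × 52% = 3.64 kg.
Convert to per acre: 3.64 × 43.56 = 158.558 kg.

158.56 kg P₂O₅ per acre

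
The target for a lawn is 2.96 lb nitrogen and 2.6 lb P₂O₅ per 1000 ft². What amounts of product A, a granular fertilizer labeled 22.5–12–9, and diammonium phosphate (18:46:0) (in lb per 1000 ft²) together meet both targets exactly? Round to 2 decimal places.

10.91 lb product A, 2.81 lb diammonium phosphate

Per-1000 ft² balance (a = product A, b = diammonium phosphate):
N: 0.225·a + 0.18·b = 2.96
P₂O₅: 0.12·a + 0.46·b = 2.6
From row1: a = (2.96 − 0.18·b) / 0.225.
Into row2: 0.12·(2.96 − 0.18·b)/0.225 + 0.46·b = 2.6 → b = 2.80586, a = 10.9109.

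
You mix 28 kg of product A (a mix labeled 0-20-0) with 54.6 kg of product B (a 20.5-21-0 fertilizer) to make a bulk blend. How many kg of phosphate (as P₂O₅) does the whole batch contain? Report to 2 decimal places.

17.07 kg P₂O₅

P₂O₅ mass = 20%×28 + 21%×54.6 = 17.066 kg.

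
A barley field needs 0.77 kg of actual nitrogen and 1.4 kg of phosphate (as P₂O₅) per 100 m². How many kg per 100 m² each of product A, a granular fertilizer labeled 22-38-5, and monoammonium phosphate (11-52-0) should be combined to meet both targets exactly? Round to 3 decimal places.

With a, b = kg per 100 m² of product A and monoammonium phosphate:
N: 0.22·a + 0.11·b = 0.77
P₂O₅: 0.38·a + 0.52·b = 1.4
Solving simultaneously: a = 3.39394, b = 0.212121.

3.394 kg product A, 0.212 kg monoammonium phosphate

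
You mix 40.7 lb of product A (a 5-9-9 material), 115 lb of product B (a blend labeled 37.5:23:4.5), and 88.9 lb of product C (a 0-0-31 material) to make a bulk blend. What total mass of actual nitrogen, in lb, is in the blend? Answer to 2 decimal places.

45.16 lb N

N mass = 5%×40.7 + 37.5%×115 + 0%×88.9 = 45.16 lb.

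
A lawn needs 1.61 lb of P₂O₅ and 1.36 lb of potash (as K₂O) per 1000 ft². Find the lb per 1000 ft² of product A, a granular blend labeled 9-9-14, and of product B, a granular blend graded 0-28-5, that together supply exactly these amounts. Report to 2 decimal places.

Let a = lb of product A, b = lb of product B (per 1000 ft²).
P₂O₅: 0.09·a + 0.28·b = 1.61
K₂O: 0.14·a + 0.05·b = 1.36
Solving simultaneously: a = 8.65418, b = 2.9683.

8.65 lb product A, 2.97 lb product B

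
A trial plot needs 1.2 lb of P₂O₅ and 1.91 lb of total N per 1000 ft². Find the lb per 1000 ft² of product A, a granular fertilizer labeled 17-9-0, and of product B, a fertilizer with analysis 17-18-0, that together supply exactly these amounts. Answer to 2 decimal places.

With a, b = lb per 1000 ft² of product A and product B:
P₂O₅: 0.09·a + 0.18·b = 1.2
N: 0.17·a + 0.17·b = 1.91
Eliminate b: (row1) − 0.18/0.17·(row2) → -0.09·a = -0.822353, so a = 9.13725.
Then b = (1.91 − 0.17·9.13725) / 0.17 = 2.09804.

9.14 lb product A, 2.10 lb product B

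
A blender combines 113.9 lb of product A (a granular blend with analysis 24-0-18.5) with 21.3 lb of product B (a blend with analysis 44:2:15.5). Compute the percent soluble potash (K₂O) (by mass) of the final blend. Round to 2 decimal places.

18.03% K₂O

Total mass = 113.9 + 21.3 = 135.2 lb.
K₂O mass = 18.5%×113.9 + 15.5%×21.3 = 24.373 lb.
% K₂O = 24.373 / 135.2 = 18.0274%.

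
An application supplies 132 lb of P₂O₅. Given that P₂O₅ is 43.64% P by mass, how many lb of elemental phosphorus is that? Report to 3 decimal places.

57.605 lb P

P = 132 × 0.4364 = 57.6048 lb.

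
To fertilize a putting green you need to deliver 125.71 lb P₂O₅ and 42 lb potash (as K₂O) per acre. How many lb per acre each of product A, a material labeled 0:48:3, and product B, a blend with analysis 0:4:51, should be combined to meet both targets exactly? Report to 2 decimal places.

256.29 lb product A, 67.28 lb product B

Per-acre balance (a = product A, b = product B):
P₂O₅: 0.48·a + 0.04·b = 125.71
K₂O: 0.03·a + 0.51·b = 42
Eliminate b: (row1) − 0.04/0.51·(row2) → 0.477647·a = 122.416, so a = 256.289.
Then b = (42 − 0.03·256.289) / 0.51 = 67.2771.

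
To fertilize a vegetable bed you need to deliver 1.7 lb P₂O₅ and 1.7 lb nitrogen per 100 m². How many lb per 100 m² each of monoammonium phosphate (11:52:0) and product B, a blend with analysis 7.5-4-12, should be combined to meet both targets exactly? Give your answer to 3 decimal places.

With a, b = lb per 100 m² of monoammonium phosphate and product B:
P₂O₅: 0.52·a + 0.04·b = 1.7
N: 0.11·a + 0.075·b = 1.7
Solving simultaneously: a = 1.71965, b = 20.1445.

1.720 lb monoammonium phosphate, 20.145 lb product B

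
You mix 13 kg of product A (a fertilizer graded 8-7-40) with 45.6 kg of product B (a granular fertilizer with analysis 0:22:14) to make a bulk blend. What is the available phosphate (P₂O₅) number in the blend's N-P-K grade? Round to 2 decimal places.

Total mass = 13 + 45.6 = 58.6 kg.
P₂O₅ mass = 7%×13 + 22%×45.6 = 10.942 kg.
% P₂O₅ = 10.942 / 58.6 = 18.6724%.

18.67% P₂O₅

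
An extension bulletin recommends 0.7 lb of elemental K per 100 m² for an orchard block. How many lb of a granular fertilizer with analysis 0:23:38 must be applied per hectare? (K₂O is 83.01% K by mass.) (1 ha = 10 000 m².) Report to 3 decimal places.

As K₂O: 0.7 / 0.8301 = 0.843272 lb per 100 m².
Product per 100 m² = 0.843272 / 38% = 2.21914 lb.
Convert to per hectare: 2.21914 × 100 = 221.9137 lb.

221.914 lb of product per hectare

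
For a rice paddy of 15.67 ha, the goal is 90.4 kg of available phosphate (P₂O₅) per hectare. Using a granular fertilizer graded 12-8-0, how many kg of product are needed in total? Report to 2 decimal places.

Product per hectare = 90.4 / 8% = 1130 kg.
Total product = 1130 × 15.67 = 17707.1 kg.

17707.10 kg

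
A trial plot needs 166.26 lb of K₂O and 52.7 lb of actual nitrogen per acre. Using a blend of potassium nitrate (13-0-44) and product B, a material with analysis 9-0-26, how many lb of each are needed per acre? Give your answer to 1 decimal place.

Let a = lb of potassium nitrate, b = lb of product B (per acre).
K₂O: 0.44·a + 0.26·b = 166.26
N: 0.13·a + 0.09·b = 52.7
Solving simultaneously: a = 217.483, b = 271.414.

217.5 lb potassium nitrate, 271.4 lb product B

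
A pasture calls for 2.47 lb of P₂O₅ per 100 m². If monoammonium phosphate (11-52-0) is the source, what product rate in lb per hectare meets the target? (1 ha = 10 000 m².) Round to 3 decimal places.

Product per 100 m² = 2.47 / 52% = 4.75 lb.
Convert to per hectare: 4.75 × 100 = 475 lb.

475.000 lb of product per hectare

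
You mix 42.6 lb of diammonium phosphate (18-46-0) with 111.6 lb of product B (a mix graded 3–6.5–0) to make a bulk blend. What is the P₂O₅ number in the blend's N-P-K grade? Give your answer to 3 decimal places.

Total mass = 42.6 + 111.6 = 154.2 lb.
P₂O₅ mass = 46%×42.6 + 6.5%×111.6 = 26.85 lb.
% P₂O₅ = 26.85 / 154.2 = 17.41245%.

17.412% P₂O₅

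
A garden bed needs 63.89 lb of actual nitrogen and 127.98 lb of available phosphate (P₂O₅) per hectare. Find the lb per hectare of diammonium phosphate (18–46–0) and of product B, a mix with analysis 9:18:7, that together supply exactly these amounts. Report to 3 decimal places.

2.000 lb diammonium phosphate, 705.889 lb product B

Per-hectare balance (a = diammonium phosphate, b = product B):
N: 0.18·a + 0.09·b = 63.89
P₂O₅: 0.46·a + 0.18·b = 127.98
From row1: a = (63.89 − 0.09·b) / 0.18.
Into row2: 0.46·(63.89 − 0.09·b)/0.18 + 0.18·b = 127.98 → b = 705.8889, a = 2.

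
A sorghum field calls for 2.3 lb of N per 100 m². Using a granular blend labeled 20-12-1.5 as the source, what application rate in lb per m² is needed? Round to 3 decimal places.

0.115 lb of product per sq m

Product per 100 m² = 2.3 / 20% = 11.5 lb.
Convert to per m²: 11.5 × 0.01 = 0.115 lb.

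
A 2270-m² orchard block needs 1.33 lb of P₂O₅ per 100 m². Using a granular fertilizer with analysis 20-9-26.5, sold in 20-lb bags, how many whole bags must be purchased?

17 bags

Product per 100 m² = 1.33 / 9% = 14.7778 lb.
Total product = 14.7778 × 2270 / 100 = 335.456 lb.
Bags = ⌈335.456 / 20⌉ = 17.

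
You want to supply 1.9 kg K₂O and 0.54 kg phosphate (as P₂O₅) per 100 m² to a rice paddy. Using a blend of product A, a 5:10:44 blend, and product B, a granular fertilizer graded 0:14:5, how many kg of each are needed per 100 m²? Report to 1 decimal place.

With a, b = kg per 100 m² of product A and product B:
K₂O: 0.44·a + 0.05·b = 1.9
P₂O₅: 0.1·a + 0.14·b = 0.54
Eliminate b: (row1) − 0.05/0.14·(row2) → 0.404286·a = 1.70714, so a = 4.22261.
Then b = (0.54 − 0.1·4.22261) / 0.14 = 0.840989.

4.2 kg product A, 0.8 kg product B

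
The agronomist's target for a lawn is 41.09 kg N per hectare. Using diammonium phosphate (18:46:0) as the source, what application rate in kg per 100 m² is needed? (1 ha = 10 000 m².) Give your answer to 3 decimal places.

2.283 kg of product per hundred sq m

Product per hectare = 41.09 / 18% = 228.278 kg.
Convert to per 100 m²: 228.278 × 0.01 = 2.28278 kg.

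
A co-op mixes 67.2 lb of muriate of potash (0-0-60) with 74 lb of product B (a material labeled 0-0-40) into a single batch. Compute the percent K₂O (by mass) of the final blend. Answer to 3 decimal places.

49.518% K₂O

Total mass = 67.2 + 74 = 141.2 lb.
K₂O mass = 60%×67.2 + 40%×74 = 69.92 lb.
% K₂O = 69.92 / 141.2 = 49.5184%.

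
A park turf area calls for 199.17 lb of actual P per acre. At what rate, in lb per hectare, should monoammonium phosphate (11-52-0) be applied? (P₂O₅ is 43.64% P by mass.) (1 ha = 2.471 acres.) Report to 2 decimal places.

2168.75 lb of product per hectare

As P₂O₅: 199.17 / 0.4364 = 456.393 lb per acre.
Product per acre = 456.393 / 52% = 877.679 lb.
Convert to per hectare: 877.679 × 2.471 = 2168.745 lb.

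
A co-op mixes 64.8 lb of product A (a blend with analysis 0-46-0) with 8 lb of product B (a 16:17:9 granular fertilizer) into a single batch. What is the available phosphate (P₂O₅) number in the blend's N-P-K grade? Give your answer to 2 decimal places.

Total mass = 64.8 + 8 = 72.8 lb.
P₂O₅ mass = 46%×64.8 + 17%×8 = 31.168 lb.
% P₂O₅ = 31.168 / 72.8 = 42.8132%.

42.81% P₂O₅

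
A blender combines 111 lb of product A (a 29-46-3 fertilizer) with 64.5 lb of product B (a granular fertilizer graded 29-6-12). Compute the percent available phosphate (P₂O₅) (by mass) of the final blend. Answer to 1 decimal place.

Total mass = 111 + 64.5 = 175.5 lb.
P₂O₅ mass = 46%×111 + 6%×64.5 = 54.93 lb.
% P₂O₅ = 54.93 / 175.5 = 31.2991%.

31.3% P₂O₅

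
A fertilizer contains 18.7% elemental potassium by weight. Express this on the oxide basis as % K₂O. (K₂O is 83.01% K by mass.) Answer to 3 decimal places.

%K₂O = 18.7 / 0.8301 = 22.5274%.

22.527% K₂O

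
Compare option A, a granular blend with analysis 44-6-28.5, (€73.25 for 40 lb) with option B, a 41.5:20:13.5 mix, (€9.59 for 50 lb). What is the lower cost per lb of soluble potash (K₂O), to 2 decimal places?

option A: K₂O per bag = 40 × 28.5% = 11.4 lb; cost = 73.25 / 11.4 = €6.4254/lb K₂O.
option B: K₂O per bag = 50 × 13.5% = 6.75 lb; cost = 9.59 / 6.75 = €1.4207/lb K₂O.
option B is cheaper.

€1.42 per lb K₂O (option B)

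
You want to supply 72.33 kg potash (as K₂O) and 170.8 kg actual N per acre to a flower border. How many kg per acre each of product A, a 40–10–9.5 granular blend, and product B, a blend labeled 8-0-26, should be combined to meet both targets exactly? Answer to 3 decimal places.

400.639 kg product A, 131.805 kg product B

Let a = kg of product A, b = kg of product B (per acre).
K₂O: 0.095·a + 0.26·b = 72.33
N: 0.4·a + 0.08·b = 170.8
Solving simultaneously: a = 400.639004, b = 131.80498.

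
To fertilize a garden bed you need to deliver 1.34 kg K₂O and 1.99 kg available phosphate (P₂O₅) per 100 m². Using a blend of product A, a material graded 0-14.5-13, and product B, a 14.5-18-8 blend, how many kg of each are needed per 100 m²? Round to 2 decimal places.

Per-100 m² balance (a = product A, b = product B):
K₂O: 0.13·a + 0.08·b = 1.34
P₂O₅: 0.145·a + 0.18·b = 1.99
Eliminate b: (row1) − 0.08/0.18·(row2) → 0.0655556·a = 0.455556, so a = 6.94915.
Then b = (1.99 − 0.145·6.94915) / 0.18 = 5.45763.

6.95 kg product A, 5.46 kg product B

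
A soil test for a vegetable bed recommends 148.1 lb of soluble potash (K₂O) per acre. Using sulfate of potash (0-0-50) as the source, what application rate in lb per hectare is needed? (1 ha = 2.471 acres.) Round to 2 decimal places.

731.91 lb of product per hectare

Product per acre = 148.1 / 50% = 296.2 lb.
Convert to per hectare: 296.2 × 2.471 = 731.9102 lb.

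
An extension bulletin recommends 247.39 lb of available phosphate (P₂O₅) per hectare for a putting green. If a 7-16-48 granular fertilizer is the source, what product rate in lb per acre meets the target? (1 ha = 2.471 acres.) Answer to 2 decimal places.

625.73 lb of product per acre

Product per hectare = 247.39 / 16% = 1546.19 lb.
Convert to per acre: 1546.19 × 0.404694 = 625.734 lb.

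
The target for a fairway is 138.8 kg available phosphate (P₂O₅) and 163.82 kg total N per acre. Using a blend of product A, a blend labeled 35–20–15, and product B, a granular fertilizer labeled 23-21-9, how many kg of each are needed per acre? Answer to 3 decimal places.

Per-acre balance (a = product A, b = product B):
P₂O₅: 0.2·a + 0.21·b = 138.8
N: 0.35·a + 0.23·b = 163.82
From row1: a = (138.8 − 0.21·b) / 0.2.
Into row2: 0.35·(138.8 − 0.21·b)/0.2 + 0.23·b = 163.82 → b = 575.1273, a = 90.1164.

90.116 kg product A, 575.127 kg product B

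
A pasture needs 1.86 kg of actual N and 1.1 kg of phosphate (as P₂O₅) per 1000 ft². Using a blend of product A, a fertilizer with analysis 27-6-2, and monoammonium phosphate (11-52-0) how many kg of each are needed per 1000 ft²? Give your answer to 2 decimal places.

6.32 kg product A, 1.39 kg monoammonium phosphate

Let a = kg of product A, b = kg of monoammonium phosphate (per 1000 ft²).
N: 0.27·a + 0.11·b = 1.86
P₂O₅: 0.06·a + 0.52·b = 1.1
From row1: a = (1.86 − 0.11·b) / 0.27.
Into row2: 0.06·(1.86 − 0.11·b)/0.27 + 0.52·b = 1.1 → b = 1.38565, a = 6.32436.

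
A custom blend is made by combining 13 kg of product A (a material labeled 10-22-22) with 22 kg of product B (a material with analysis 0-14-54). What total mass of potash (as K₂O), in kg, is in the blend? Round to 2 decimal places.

K₂O mass = 22%×13 + 54%×22 = 14.74 kg.

14.74 kg K₂O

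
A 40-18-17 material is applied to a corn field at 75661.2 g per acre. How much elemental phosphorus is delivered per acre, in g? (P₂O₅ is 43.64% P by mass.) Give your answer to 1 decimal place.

5943.3 g P per acre

P₂O₅ per acre = 75661.2 × 18% = 13619 g.
Elemental P = 13619 × 0.4364 = 5943.34 g per acre.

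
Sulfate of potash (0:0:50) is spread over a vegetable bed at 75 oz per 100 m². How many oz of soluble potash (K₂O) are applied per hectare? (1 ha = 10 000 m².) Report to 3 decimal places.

3750.000 oz K₂O per hectare

K₂O per 100 m² = 75 × 50% = 37.5 oz.
Convert to per hectare: 37.5 × 100 = 3750 oz.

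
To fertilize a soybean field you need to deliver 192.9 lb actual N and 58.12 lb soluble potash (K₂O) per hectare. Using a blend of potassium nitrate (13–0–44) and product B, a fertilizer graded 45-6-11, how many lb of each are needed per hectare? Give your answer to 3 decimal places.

Let a = lb of potassium nitrate, b = lb of product B (per hectare).
N: 0.13·a + 0.45·b = 192.9
K₂O: 0.44·a + 0.11·b = 58.12
Eliminate a: (row1) − 0.13/0.44·(row2) → 0.4175·b = 175.728, so b = 420.9058.
Back-substitute: a = (192.9 − 0.45·420.9058) / 0.13 = 26.86445.

26.864 lb potassium nitrate, 420.906 lb product B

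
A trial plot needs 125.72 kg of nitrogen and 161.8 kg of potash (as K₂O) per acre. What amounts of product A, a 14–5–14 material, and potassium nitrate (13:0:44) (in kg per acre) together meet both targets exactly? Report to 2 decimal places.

Per-acre balance (a = product A, b = potassium nitrate):
N: 0.14·a + 0.13·b = 125.72
K₂O: 0.14·a + 0.44·b = 161.8
Eliminate b: (row1) − 0.13/0.44·(row2) → 0.0986364·a = 77.9155, so a = 789.926.
Then b = (161.8 − 0.14·789.926) / 0.44 = 116.387.

789.93 kg product A, 116.39 kg potassium nitrate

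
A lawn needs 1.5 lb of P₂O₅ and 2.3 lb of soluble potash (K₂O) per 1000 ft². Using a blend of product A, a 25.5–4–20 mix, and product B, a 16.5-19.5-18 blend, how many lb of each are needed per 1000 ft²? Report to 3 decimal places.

5.613 lb product A, 6.541 lb product B

Let a = lb of product A, b = lb of product B (per 1000 ft²).
P₂O₅: 0.04·a + 0.195·b = 1.5
K₂O: 0.2·a + 0.18·b = 2.3
Eliminate a: (row1) − 0.04/0.2·(row2) → 0.159·b = 1.04, so b = 6.54088.
Back-substitute: a = (1.5 − 0.195·6.54088) / 0.04 = 5.61321.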